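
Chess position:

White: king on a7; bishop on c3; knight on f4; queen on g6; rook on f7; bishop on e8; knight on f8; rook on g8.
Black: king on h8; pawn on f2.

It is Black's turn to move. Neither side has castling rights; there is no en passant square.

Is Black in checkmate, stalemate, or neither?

Black to move; black king on h8.
In check: yes, from the white bishop on c3 and the white rook on g8.
King squares — g7: attacked by Bc3; h7: attacked by Qg6; g8: attacked by Qg6.
Legal moves for Black: none.
In check with no legal moves → checkmate.

checkmate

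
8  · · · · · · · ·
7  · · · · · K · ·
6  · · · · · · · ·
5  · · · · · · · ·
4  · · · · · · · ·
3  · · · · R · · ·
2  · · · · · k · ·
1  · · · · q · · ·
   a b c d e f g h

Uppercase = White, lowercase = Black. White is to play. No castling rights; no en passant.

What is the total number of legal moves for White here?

White to move; king on f7.
In check: no.
Legal moves: Kg8, Kf8, Ke8, Kg7, Ke7, Kg6, Kf6, Ke6, Re8, Re7, Re6, Re5, Re4, Rh3, Rg3, Rf3+, Rd3, Rc3, Rb3, Ra3, Re2+, Rxe1.
Count: 22.

22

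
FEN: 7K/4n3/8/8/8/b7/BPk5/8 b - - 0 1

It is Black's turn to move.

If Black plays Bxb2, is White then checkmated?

no

After Bxb2: white king on h8; in check: yes, from the black bishop on b2.
White has 1 legal reply: Kh7.
In check but a legal move exists → not checkmate.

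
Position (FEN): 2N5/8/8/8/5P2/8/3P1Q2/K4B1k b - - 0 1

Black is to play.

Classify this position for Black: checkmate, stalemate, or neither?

stalemate

Black to move; black king on h1.
In check: no.
King squares — g1: attacked by Qf2; g2: attacked by Bf1; h2: attacked by Qf2.
Legal moves for Black: none.
Not in check and no legal moves → stalemate.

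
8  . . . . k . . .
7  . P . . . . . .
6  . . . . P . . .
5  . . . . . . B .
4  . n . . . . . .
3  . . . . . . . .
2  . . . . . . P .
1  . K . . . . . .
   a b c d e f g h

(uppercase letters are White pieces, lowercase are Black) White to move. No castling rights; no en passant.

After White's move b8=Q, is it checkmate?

yes

After b8=Q: black king on e8; in check: yes, from the white queen on b8.
King squares — d7: attacked by Pe6; e7: attacked by Bg5; f7: attacked by Pe6; d8: attacked by Bg5; f8: attacked by Qb8.
Black has no legal moves → checkmate.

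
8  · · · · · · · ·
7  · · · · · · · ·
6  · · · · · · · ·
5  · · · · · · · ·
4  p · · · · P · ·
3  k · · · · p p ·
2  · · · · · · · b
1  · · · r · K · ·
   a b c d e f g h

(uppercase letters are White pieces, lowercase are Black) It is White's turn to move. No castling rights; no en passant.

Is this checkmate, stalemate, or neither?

checkmate

White to move; white king on f1.
In check: yes, from the black rook on d1.
King squares — e1: attacked by Rd1; g1: attacked by Rd1; e2: attacked by Pf3; f2: attacked by Pg3; g2: attacked by Pf3.
Legal moves for White: none.
In check with no legal moves → checkmate.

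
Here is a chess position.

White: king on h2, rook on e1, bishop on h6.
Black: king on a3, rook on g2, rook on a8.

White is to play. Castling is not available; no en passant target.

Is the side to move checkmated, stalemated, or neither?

neither

White to move; white king on h2.
In check: yes, from the black rook on g2.
King squares — g1: attacked by Rg2; h1: available; g2: available; g3: attacked by Rg2; h3: available.
Legal moves for White: Kh3, Kxg2, Kh1.
White is in check but has 3 legal moves → neither.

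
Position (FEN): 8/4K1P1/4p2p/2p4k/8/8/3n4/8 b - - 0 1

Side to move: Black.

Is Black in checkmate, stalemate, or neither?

neither

Black to move; black king on h5.
In check: no.
Legal moves for Black: Kg6, Kg5, Kh4, Kg4, Ne4, Nc4, Nf3, Nb3, Nf1, Nb1, e5, c4.
Black has 12 legal moves and is not in check → neither.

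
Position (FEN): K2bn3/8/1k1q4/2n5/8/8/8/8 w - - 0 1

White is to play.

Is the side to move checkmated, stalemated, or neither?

stalemate

White to move; white king on a8.
In check: no.
King squares — a7: attacked by Kb6; b7: attacked by Nc5; b8: attacked by Qd6.
Legal moves for White: none.
Not in check and no legal moves → stalemate.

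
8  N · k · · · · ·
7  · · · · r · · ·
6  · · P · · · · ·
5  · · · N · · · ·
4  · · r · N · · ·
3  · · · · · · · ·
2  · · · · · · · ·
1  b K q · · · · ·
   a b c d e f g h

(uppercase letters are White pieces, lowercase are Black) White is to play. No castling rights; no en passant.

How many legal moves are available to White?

1

White to move; king on b1.
In check: yes, from the black queen on c1.
Legal moves: Ka2.
Count: 1.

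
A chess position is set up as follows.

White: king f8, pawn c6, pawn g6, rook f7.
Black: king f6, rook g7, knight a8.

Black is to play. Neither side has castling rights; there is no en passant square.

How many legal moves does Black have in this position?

Black to move; king on f6.
In check: yes, from the white rook on f7.
Legal moves: Kxg6, Ke6, Kg5, Ke5, Rxf7+.
Count: 5.

5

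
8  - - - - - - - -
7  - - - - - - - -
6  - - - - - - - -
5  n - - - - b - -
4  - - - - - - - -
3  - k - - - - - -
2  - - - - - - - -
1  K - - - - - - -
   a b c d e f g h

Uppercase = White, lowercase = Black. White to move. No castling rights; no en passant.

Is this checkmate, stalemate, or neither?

stalemate

White to move; white king on a1.
In check: no.
King squares — b1: attacked by Bf5; a2: attacked by Kb3; b2: attacked by Kb3.
Legal moves for White: none.
Not in check and no legal moves → stalemate.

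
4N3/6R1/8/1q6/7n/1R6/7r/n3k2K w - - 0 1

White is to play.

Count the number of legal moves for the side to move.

White to move; king on h1.
In check: yes, from the black rook on h2.
Legal moves: Kxh2, Kg1.
Count: 2.

2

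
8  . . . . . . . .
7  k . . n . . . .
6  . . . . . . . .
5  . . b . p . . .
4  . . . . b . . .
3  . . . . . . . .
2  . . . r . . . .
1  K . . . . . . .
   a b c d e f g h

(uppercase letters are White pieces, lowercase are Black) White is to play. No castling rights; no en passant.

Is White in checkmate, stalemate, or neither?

White to move; white king on a1.
In check: no.
King squares — b1: attacked by Be4; a2: attacked by Rd2; b2: attacked by Rd2.
Legal moves for White: none.
Not in check and no legal moves → stalemate.

stalemate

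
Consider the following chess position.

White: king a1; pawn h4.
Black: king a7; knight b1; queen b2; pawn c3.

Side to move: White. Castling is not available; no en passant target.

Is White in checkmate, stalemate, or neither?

White to move; white king on a1.
In check: yes, from the black queen on b2.
King squares — b1: attacked by Qb2; a2: attacked by Qb2; b2: attacked by Pc3.
Legal moves for White: none.
In check with no legal moves → checkmate.

checkmate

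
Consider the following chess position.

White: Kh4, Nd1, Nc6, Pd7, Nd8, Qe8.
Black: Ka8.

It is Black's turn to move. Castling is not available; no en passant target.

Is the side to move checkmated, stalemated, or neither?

Black to move; black king on a8.
In check: no.
King squares — a7: attacked by Nc6; b7: attacked by Nd8; b8: attacked by Nc6.
Legal moves for Black: none.
Not in check and no legal moves → stalemate.

stalemate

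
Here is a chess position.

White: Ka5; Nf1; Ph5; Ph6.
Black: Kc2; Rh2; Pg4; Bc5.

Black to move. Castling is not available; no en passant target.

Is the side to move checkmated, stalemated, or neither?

Black to move; black king on c2.
In check: no.
Legal moves for Black include: Bf8, Be7, Ba7, Bd6, Bb6+, Bd4, Bb4+, Be3, Ba3, Bf2, Bg1, Rxh5, Rh4, Rh3, Rg2, Rf2, Re2, Rd2, ... (list truncated; more exist).
Black has legal moves and is not in check → neither.

neither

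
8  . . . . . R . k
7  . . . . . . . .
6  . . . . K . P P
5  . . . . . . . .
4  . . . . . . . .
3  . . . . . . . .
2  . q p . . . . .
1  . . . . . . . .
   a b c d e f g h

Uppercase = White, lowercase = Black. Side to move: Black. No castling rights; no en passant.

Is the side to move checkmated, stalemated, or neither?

Black to move; black king on h8.
In check: yes, from the white rook on f8.
King squares — g7: attacked by Ph6; h7: attacked by Pg6; g8: attacked by Rf8.
Legal moves for Black: none.
In check with no legal moves → checkmate.

checkmate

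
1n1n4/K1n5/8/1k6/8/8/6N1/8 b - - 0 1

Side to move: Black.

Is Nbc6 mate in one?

yes

After Nbc6: white king on a7; in check: yes, from the black knight on c6.
King squares — a6: attacked by Kb5; b6: attacked by Kb5; b7: attacked by Nd8; a8: attacked by Nc7; b8: attacked by Nc6.
White has no legal moves → checkmate.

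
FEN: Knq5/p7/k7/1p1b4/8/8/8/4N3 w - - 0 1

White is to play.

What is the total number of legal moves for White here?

0

White to move; king on a8.
In check: yes, from the black bishop on d5.
Legal moves: none.
Count: 0.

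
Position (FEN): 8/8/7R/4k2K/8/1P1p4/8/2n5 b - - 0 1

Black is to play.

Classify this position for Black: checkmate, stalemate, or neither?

neither

Black to move; black king on e5.
In check: no.
Legal moves for Black: Kf5, Kd5, Kf4, Ke4, Kd4, Nxb3, Ne2, Na2, d2.
Black has 9 legal moves and is not in check → neither.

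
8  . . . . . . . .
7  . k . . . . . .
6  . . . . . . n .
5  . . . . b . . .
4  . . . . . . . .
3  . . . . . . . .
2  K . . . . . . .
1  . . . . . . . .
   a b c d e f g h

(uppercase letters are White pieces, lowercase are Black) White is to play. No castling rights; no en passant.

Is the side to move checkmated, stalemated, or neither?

White to move; white king on a2.
In check: no.
Legal moves for White: Kb3, Ka3, Kb1.
White has 3 legal moves and is not in check → neither.

neither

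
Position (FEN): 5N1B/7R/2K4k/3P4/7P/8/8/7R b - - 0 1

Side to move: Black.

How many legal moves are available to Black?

0

Black to move; king on h6.
In check: yes, from the white rook on h7.
Legal moves: none.
Count: 0.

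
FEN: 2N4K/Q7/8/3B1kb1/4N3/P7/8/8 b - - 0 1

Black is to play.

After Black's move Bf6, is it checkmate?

After Bf6: white king on h8; in check: yes, from the black bishop on f6.
White has 4 legal replies: Kg8, Kh7, Qg7, Nxf6.
In check but a legal move exists → not checkmate.

no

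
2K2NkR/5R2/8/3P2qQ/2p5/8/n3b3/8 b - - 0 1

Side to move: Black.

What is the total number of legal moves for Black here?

Black to move; king on g8.
In check: yes, from the white rook on h8.
Legal moves: none.
Count: 0.

0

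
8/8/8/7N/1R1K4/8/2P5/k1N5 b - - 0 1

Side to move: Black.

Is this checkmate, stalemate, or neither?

stalemate

Black to move; black king on a1.
In check: no.
King squares — b1: attacked by Rb4; a2: attacked by Nc1; b2: attacked by Rb4.
Legal moves for Black: none.
Not in check and no legal moves → stalemate.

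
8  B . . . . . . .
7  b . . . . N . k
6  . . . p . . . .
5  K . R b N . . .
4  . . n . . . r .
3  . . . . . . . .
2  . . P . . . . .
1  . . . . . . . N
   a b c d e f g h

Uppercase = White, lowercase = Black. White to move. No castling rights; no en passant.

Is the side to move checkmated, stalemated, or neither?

White to move; white king on a5.
In check: yes, from the black knight on c4.
King squares — a4: available; b4: available; b5: available; a6: available; b6: attacked by Nc4.
Legal moves for White: Ka6, Kb5, Kb4, Ka4, Nxc4, Rxc4.
White is in check but has 6 legal moves → neither.

neither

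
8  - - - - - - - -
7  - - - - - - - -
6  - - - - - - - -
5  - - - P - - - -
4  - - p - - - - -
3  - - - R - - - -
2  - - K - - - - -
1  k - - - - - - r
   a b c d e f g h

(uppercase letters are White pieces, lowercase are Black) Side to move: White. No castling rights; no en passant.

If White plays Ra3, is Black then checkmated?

yes

After Ra3: black king on a1; in check: yes, from the white rook on a3.
King squares — b1: attacked by Kc2; a2: attacked by Ra3; b2: attacked by Kc2.
Black has no legal moves → checkmate.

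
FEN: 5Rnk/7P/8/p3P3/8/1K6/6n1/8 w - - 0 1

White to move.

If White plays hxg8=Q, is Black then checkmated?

After hxg8=Q: black king on h8; in check: yes, from the white queen on g8.
King squares — g7: attacked by Qg8; h7: attacked by Qg8; g8: attacked by Rf8.
Black has no legal moves → checkmate.

yes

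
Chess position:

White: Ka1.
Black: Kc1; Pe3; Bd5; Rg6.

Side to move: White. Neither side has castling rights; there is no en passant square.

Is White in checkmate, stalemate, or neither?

White to move; white king on a1.
In check: no.
King squares — b1: attacked by Kc1; a2: attacked by Bd5; b2: attacked by Kc1.
Legal moves for White: none.
Not in check and no legal moves → stalemate.

stalemate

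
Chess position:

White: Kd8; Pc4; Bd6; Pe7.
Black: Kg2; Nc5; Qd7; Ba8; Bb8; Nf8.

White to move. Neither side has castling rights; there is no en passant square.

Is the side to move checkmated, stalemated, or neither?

checkmate

White to move; white king on d8.
In check: yes, from the black queen on d7.
King squares — c7: attacked by Qd7; d7: attacked by Nc5; e7: own pawn; c8: attacked by Qd7; e8: attacked by Qd7.
Legal moves for White: none.
In check with no legal moves → checkmate.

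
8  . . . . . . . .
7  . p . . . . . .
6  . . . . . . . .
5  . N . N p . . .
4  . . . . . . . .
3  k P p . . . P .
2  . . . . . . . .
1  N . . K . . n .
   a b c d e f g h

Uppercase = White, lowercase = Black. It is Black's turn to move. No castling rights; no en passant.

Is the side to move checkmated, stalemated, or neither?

Black to move; black king on a3.
In check: yes, from the white knight on b5.
King squares — a2: available; b2: available; b3: attacked by Na1; a4: attacked by Pb3; b4: attacked by Nd5.
Legal moves for Black: Kb2, Ka2.
Black is in check but has 2 legal moves → neither.

neither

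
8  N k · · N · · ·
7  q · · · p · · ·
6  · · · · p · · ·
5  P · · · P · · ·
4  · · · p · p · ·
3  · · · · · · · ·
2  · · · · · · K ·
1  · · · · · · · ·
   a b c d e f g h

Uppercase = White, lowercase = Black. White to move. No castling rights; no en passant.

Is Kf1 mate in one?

no

After Kf1: black king on b8; in check: no.
Black is not in check, so this cannot be checkmate.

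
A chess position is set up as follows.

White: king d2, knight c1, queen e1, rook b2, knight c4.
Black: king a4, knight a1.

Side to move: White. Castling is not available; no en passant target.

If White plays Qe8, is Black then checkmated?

yes

After Qe8: black king on a4; in check: yes, from the white queen on e8.
King squares — a3: attacked by Nc4; b3: attacked by Nc1; b4: attacked by Rb2; a5: attacked by Nc4; b5: attacked by Rb2.
Black has no legal moves → checkmate.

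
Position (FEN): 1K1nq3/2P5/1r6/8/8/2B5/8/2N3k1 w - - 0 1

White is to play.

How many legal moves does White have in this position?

White to move; king on b8.
In check: yes, from the black rook on b6.
Legal moves: Kc8, Ka8, Ka7.
Count: 3.

3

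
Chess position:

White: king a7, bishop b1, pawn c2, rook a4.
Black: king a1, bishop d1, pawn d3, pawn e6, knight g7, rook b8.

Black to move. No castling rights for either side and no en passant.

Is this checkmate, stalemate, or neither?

Black to move; black king on a1.
In check: yes, from the white rook on a4.
Legal moves for Black: Kb2, Kxb1.
Black is in check but has 2 legal moves → neither.

neither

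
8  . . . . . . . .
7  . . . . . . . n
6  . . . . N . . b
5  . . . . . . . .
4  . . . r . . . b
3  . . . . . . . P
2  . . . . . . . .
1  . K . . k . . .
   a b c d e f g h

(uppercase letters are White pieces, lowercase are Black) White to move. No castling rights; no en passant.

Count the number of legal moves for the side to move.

White to move; king on b1.
In check: no.
Legal moves: Nf8, Nd8, Ng7, Nc7, Ng5, Nc5, Nf4, Nxd4, Kc2, Kb2, Ka2, Ka1.
Count: 12.

12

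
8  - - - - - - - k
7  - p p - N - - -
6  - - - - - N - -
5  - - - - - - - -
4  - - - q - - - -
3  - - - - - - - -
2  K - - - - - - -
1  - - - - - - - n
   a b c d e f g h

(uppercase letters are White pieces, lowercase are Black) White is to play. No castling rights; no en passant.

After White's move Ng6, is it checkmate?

After Ng6: black king on h8; in check: yes, from the white knight on g6.
Black has 1 legal reply: Kg7.
In check but a legal move exists → not checkmate.

no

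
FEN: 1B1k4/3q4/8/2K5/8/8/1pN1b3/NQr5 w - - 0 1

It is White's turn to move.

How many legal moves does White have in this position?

13

White to move; king on c5.
In check: no.
Legal moves: Bc7+, Ba7, Bd6, Be5, Bf4, Bg3, Bh2, Kb6, Kb4, Qxb2, Qa2, Qxc1, Nb3.
Count: 13.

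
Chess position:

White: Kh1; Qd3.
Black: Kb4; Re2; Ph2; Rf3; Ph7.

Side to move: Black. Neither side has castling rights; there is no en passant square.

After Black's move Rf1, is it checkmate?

After Rf1: white king on h1; in check: yes, from the black rook on f1.
King squares — g1: attacked by Rf1; g2: attacked by Re2; h2: attacked by Re2.
White has no legal moves → checkmate.

yes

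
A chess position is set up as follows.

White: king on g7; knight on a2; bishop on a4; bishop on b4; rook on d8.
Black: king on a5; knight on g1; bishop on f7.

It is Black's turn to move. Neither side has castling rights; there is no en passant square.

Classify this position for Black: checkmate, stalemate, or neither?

Black to move; black king on a5.
In check: yes, from the white bishop on b4.
King squares — a4: available; b4: attacked by Na2; b5: attacked by Ba4; a6: available; b6: available.
Legal moves for Black: Kb6, Ka6, Kxa4.
Black is in check but has 3 legal moves → neither.

neither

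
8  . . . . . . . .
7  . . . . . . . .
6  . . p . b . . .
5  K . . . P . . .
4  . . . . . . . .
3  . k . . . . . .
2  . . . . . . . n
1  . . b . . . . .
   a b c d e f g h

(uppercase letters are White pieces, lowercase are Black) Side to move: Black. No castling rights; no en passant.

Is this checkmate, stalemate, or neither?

Black to move; black king on b3.
In check: no.
Legal moves for Black include: Bg8, Bc8, Bf7, Bd7, Bf5, Bd5, Bg4, Bc4, Bh3, Kc4, Kc3, Ka3, Kc2, Kb2, Ka2, Ng4, Nf3, Nf1, ... (list truncated; more exist).
Black has legal moves and is not in check → neither.

neither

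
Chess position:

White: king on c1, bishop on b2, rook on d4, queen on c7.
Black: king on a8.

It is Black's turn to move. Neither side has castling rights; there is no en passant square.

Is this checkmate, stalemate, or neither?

stalemate

Black to move; black king on a8.
In check: no.
King squares — a7: attacked by Qc7; b7: attacked by Qc7; b8: attacked by Qc7.
Legal moves for Black: none.
Not in check and no legal moves → stalemate.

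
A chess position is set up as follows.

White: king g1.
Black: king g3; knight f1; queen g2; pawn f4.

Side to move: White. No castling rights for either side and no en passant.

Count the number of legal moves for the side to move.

White to move; king on g1.
In check: yes, from the black queen on g2.
Legal moves: none.
Count: 0.

0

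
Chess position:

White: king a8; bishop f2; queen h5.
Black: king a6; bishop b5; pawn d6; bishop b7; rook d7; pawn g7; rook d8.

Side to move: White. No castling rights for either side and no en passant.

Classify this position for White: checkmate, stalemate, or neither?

White to move; white king on a8.
In check: yes, from the black bishop on b7 and the black rook on d8.
King squares — a7: attacked by Ka6; b7: attacked by Ka6; b8: attacked by Rd8.
Legal moves for White: none.
In check with no legal moves → checkmate.

checkmate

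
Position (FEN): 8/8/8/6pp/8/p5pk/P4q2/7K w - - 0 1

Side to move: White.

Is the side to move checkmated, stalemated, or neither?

stalemate

White to move; white king on h1.
In check: no.
King squares — g1: attacked by Qf2; g2: attacked by Qf2; h2: attacked by Qf2.
Legal moves for White: none.
Not in check and no legal moves → stalemate.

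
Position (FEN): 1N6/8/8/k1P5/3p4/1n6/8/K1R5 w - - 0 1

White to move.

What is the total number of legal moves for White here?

White to move; king on a1.
In check: yes, from the black knight on b3.
Legal moves: Kb2, Ka2, Kb1.
Count: 3.

3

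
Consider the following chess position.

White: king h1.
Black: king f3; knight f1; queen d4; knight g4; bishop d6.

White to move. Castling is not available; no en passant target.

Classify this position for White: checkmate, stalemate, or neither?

White to move; white king on h1.
In check: no.
King squares — g1: attacked by Qd4; g2: attacked by Kf3; h2: attacked by Nf1.
Legal moves for White: none.
Not in check and no legal moves → stalemate.

stalemate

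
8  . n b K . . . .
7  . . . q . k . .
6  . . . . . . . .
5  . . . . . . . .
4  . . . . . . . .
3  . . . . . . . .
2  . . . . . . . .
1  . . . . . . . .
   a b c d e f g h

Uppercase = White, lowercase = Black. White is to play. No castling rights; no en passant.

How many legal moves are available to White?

White to move; king on d8.
In check: yes, from the black queen on d7.
Legal moves: none.
Count: 0.

0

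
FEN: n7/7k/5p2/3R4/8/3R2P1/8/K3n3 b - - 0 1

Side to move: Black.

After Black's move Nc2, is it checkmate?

After Nc2: white king on a1; in check: yes, from the black knight on c2.
White has 3 legal replies: Kb2, Ka2, Kb1.
In check but a legal move exists → not checkmate.

no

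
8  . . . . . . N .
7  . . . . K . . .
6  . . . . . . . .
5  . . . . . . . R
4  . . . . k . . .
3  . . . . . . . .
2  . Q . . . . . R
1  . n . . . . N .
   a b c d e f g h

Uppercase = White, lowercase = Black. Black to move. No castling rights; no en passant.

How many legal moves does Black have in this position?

Black to move; king on e4.
In check: no.
Legal moves: Kf4, Ke3, Kd3, Nc3, Na3, Nd2.
Count: 6.

6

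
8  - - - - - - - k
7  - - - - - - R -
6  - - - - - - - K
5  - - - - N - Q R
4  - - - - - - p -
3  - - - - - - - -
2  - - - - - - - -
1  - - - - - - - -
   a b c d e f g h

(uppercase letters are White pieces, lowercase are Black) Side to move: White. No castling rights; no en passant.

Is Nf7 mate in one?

yes

After Nf7: black king on h8; in check: yes, from the white knight on f7.
King squares — g7: attacked by Qg5; h7: attacked by Kh6; g8: attacked by Rg7.
Black has no legal moves → checkmate.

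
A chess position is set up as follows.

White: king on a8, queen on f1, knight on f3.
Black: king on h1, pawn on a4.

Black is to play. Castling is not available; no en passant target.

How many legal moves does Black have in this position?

Black to move; king on h1.
In check: yes, from the white queen on f1.
Legal moves: none.
Count: 0.

0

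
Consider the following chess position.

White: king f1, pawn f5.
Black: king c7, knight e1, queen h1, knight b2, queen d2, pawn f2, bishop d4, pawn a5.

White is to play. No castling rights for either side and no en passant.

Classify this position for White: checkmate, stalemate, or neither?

White to move; white king on f1.
In check: yes, from the black queen on h1.
King squares — e1: attacked by Qh1; g1: attacked by Qh1; e2: attacked by Qd2; f2: attacked by Qd2; g2: attacked by Ne1.
Legal moves for White: none.
In check with no legal moves → checkmate.

checkmate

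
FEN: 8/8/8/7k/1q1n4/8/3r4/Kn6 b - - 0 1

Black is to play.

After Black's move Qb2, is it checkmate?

After Qb2: white king on a1; in check: yes, from the black queen on b2.
King squares — b1: attacked by Qb2; a2: attacked by Qb2; b2: attacked by Rd2.
White has no legal moves → checkmate.

yes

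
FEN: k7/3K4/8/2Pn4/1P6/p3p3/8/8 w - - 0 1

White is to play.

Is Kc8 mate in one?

no

After Kc8: black king on a8; in check: no.
Black is not in check, so this cannot be checkmate.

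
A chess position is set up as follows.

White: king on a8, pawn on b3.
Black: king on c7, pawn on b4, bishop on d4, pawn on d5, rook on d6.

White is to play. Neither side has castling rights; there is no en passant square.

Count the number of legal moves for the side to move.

White to move; king on a8.
In check: no.
Legal moves: none.
Count: 0.

0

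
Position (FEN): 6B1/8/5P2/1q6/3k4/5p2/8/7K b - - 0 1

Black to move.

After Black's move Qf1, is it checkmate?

After Qf1: white king on h1; in check: yes, from the black queen on f1.
White has 1 legal reply: Kh2.
In check but a legal move exists → not checkmate.

no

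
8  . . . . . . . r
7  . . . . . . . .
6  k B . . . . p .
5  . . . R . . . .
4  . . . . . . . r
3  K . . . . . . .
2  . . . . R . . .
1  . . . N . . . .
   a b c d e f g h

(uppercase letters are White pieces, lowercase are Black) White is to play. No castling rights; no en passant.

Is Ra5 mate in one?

After Ra5: black king on a6; in check: yes, from the white rook on a5.
Black has 2 legal replies: Kb7, Kxb6.
In check but a legal move exists → not checkmate.

no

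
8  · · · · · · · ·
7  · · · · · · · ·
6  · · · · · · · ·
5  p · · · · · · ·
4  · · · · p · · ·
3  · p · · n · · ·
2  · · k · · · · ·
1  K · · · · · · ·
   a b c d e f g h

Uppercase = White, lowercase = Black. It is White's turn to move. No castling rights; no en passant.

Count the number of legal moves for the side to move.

White to move; king on a1.
In check: no.
Legal moves: none.
Count: 0.

0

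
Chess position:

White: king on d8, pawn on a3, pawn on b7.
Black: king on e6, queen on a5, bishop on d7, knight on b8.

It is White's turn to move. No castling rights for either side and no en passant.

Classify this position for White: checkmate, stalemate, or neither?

White to move; white king on d8.
In check: yes, from the black queen on a5.
King squares — c7: attacked by Qa5; d7: attacked by Ke6; e7: attacked by Ke6; c8: attacked by Bd7; e8: attacked by Bd7.
Legal moves for White: none.
In check with no legal moves → checkmate.

checkmate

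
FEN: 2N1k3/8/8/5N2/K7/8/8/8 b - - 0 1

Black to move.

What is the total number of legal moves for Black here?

Black to move; king on e8.
In check: no.
Legal moves: Kf8, Kd8, Kf7, Kd7.
Count: 4.

4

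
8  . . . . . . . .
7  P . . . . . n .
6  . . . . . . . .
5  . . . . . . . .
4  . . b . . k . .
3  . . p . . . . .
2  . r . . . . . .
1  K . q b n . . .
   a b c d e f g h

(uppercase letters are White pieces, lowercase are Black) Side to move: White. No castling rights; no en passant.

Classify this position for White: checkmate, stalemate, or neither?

checkmate

White to move; white king on a1.
In check: yes, from the black queen on c1.
King squares — b1: attacked by Qc1; a2: attacked by Rb2; b2: attacked by Qc1.
Legal moves for White: none.
In check with no legal moves → checkmate.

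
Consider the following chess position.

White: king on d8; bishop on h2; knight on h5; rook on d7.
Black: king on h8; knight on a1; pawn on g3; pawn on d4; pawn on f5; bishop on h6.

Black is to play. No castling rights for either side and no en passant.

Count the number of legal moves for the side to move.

14

Black to move; king on h8.
In check: no.
Legal moves: Kg8, Bf8, Bg7, Bg5+, Bf4, Be3, Bd2, Bc1, Nb3, Nc2, gxh2, f4, d3, g2.
Count: 14.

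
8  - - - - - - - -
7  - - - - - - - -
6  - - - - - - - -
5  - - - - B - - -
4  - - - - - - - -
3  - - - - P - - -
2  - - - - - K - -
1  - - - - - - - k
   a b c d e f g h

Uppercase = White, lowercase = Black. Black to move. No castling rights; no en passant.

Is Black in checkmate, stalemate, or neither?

Black to move; black king on h1.
In check: no.
King squares — g1: attacked by Kf2; g2: attacked by Kf2; h2: attacked by Be5.
Legal moves for Black: none.
Not in check and no legal moves → stalemate.

stalemate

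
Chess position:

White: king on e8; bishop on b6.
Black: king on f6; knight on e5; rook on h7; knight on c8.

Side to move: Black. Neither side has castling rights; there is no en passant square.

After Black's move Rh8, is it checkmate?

yes

After Rh8: white king on e8; in check: yes, from the black rook on h8.
King squares — d7: attacked by Ne5; e7: attacked by Kf6; f7: attacked by Ne5; d8: attacked by Rh8; f8: attacked by Rh8.
White has no legal moves → checkmate.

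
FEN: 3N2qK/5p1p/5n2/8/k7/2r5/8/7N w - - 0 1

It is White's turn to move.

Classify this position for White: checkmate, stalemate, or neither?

White to move; white king on h8.
In check: yes, from the black queen on g8.
King squares — g7: attacked by Qg8; h7: attacked by Nf6; g8: attacked by Nf6.
Legal moves for White: none.
In check with no legal moves → checkmate.

checkmate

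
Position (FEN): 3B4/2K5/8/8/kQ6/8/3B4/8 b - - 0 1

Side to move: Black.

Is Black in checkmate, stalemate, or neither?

Black to move; black king on a4.
In check: yes, from the white queen on b4.
King squares — a3: attacked by Qb4; b3: attacked by Qb4; b4: attacked by Bd2; a5: attacked by Qb4; b5: attacked by Qb4.
Legal moves for Black: none.
In check with no legal moves → checkmate.

checkmate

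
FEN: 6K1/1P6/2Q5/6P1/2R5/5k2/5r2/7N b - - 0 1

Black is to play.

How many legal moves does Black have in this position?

Black to move; king on f3.
In check: yes, from the white queen on c6.
Legal moves: Ke3, Ke2.
Count: 2.

2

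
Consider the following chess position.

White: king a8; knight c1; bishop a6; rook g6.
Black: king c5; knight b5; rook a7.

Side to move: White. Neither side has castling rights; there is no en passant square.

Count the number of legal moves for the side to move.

1

White to move; king on a8.
In check: yes, from the black rook on a7.
Legal moves: Kb8.
Count: 1.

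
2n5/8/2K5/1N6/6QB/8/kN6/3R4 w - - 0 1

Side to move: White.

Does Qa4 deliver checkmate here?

no

After Qa4: black king on a2; in check: yes, from the white queen on a4.
Black has 1 legal reply: Kxb2.
In check but a legal move exists → not checkmate.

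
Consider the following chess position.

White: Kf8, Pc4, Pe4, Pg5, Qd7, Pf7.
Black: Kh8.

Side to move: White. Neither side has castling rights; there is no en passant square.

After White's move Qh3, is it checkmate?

yes

After Qh3: black king on h8; in check: yes, from the white queen on h3.
King squares — g7: attacked by Kf8; h7: attacked by Qh3; g8: attacked by Pf7.
Black has no legal moves → checkmate.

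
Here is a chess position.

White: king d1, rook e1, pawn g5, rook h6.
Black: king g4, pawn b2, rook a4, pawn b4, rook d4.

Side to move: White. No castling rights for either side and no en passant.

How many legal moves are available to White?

2

White to move; king on d1.
In check: yes, from the black rook on d4.
Legal moves: Ke2, Kc2.
Count: 2.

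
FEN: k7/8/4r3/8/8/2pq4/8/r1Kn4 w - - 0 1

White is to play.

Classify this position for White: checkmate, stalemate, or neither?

White to move; white king on c1.
In check: yes, from the black rook on a1.
King squares — b1: attacked by Ra1; d1: attacked by Ra1; b2: attacked by Nd1; c2: attacked by Qd3; d2: attacked by Pc3.
Legal moves for White: none.
In check with no legal moves → checkmate.

checkmate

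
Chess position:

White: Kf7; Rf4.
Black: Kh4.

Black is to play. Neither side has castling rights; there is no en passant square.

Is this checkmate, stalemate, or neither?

neither

Black to move; black king on h4.
In check: yes, from the white rook on f4.
Legal moves for Black: Kh5, Kg5, Kh3, Kg3.
Black is in check but has 4 legal moves → neither.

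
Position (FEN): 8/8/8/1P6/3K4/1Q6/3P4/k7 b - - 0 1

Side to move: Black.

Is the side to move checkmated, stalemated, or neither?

stalemate

Black to move; black king on a1.
In check: no.
King squares — b1: attacked by Qb3; a2: attacked by Qb3; b2: attacked by Qb3.
Legal moves for Black: none.
Not in check and no legal moves → stalemate.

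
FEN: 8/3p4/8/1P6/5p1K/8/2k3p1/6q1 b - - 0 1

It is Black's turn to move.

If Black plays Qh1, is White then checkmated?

After Qh1: white king on h4; in check: yes, from the black queen on h1.
White has 2 legal replies: Kg5, Kg4.
In check but a legal move exists → not checkmate.

no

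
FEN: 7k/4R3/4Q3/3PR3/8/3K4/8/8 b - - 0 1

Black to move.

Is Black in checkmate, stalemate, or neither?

stalemate

Black to move; black king on h8.
In check: no.
King squares — g7: attacked by Re7; h7: attacked by Re7; g8: attacked by Qe6.
Legal moves for Black: none.
Not in check and no legal moves → stalemate.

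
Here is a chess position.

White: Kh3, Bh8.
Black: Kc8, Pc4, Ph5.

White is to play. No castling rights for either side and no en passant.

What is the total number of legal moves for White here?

11

White to move; king on h3.
In check: no.
Legal moves: Bg7, Bf6, Be5, Bd4, Bc3, Bb2, Ba1, Kh4, Kg3, Kh2, Kg2.
Count: 11.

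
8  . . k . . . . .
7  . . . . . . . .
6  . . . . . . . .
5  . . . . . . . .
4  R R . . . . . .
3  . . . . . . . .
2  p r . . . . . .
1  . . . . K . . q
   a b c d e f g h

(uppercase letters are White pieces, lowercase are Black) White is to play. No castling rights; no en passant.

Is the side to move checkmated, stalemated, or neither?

checkmate

White to move; white king on e1.
In check: yes, from the black queen on h1.
King squares — d1: attacked by Qh1; f1: attacked by Qh1; d2: attacked by Rb2; e2: attacked by Rb2; f2: attacked by Rb2.
Legal moves for White: none.
In check with no legal moves → checkmate.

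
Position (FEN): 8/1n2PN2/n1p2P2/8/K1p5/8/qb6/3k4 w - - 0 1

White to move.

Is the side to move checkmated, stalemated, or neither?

checkmate

White to move; white king on a4.
In check: yes, from the black queen on a2.
King squares — a3: attacked by Qa2; b3: attacked by Qa2; b4: attacked by Na6; a5: attacked by Qa2; b5: attacked by Pc6.
Legal moves for White: none.
In check with no legal moves → checkmate.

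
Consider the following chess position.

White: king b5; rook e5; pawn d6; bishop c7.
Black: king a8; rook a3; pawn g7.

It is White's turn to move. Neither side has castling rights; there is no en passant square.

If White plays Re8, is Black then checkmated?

no

After Re8: black king on a8; in check: yes, from the white rook on e8.
Black has 2 legal replies: Kb7, Ka7.
In check but a legal move exists → not checkmate.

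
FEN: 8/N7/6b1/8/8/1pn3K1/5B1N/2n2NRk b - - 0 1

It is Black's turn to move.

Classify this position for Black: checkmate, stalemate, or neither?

checkmate

Black to move; black king on h1.
In check: yes, from the white rook on g1.
King squares — g1: attacked by Bf2; g2: attacked by Rg1; h2: attacked by Nf1.
Legal moves for Black: none.
In check with no legal moves → checkmate.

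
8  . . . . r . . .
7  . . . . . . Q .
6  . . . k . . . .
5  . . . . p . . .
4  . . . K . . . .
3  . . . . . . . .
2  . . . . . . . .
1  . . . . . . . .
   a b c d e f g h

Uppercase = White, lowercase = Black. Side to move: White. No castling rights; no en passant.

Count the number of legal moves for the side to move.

White to move; king on d4.
In check: yes, from the black pawn on e5.
Legal moves: Ke4, Kc4, Ke3, Kd3, Kc3, Qxe5+.
Count: 6.

6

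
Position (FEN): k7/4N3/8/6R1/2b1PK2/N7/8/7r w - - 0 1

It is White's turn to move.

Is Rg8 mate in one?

After Rg8: black king on a8; in check: yes, from the white rook on g8.
Black has 3 legal replies: Kb7, Ka7, Bxg8.
In check but a legal move exists → not checkmate.

no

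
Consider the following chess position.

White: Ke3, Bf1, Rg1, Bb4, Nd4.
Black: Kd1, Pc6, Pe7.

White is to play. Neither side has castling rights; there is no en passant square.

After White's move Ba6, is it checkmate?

After Ba6: black king on d1; in check: yes, from the white rook on g1.
King squares — c1: attacked by Rg1; e1: attacked by Rg1; c2: attacked by Nd4; d2: attacked by Ke3; e2: attacked by Ke3.
Black has no legal moves → checkmate.

yes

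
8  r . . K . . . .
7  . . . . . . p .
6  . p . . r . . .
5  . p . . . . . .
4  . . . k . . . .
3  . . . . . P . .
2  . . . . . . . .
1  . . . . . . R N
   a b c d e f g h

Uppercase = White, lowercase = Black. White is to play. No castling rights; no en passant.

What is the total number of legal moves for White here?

2

White to move; king on d8.
In check: yes, from the black rook on a8.
Legal moves: Kd7, Kc7.
Count: 2.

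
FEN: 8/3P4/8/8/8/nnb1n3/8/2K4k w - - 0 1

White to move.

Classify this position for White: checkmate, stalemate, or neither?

checkmate

White to move; white king on c1.
In check: yes, from the black knight on b3.
King squares — b1: attacked by Na3; d1: attacked by Ne3; b2: attacked by Bc3; c2: attacked by Na3; d2: attacked by Nb3.
Legal moves for White: none.
In check with no legal moves → checkmate.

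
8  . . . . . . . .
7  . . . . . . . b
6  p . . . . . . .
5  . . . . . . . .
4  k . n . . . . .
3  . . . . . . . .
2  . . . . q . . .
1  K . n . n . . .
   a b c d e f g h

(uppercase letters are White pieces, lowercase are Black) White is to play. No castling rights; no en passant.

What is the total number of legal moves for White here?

0

White to move; king on a1.
In check: no.
Legal moves: none.
Count: 0.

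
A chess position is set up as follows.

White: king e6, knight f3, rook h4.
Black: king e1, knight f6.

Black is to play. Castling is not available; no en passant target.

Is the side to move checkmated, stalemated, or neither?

neither

Black to move; black king on e1.
In check: yes, from the white knight on f3.
Legal moves for Black: Kf2, Ke2, Kf1, Kd1.
Black is in check but has 4 legal moves → neither.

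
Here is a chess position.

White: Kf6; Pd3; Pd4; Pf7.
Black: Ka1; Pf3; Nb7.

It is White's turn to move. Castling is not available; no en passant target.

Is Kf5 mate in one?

no

After Kf5: black king on a1; in check: no.
Black is not in check, so this cannot be checkmate.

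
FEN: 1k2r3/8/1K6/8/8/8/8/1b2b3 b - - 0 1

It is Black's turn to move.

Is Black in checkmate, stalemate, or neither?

neither

Black to move; black king on b8.
In check: no.
Legal moves for Black include: Rh8, Rg8, Rf8, Rd8, Rc8, Re7, Re6+, Re5, Re4, Re3, Re2, Kc8, Ka8, Ba5+, Bh4, Bb4, Bg3, Bc3, ... (list truncated; more exist).
Black has legal moves and is not in check → neither.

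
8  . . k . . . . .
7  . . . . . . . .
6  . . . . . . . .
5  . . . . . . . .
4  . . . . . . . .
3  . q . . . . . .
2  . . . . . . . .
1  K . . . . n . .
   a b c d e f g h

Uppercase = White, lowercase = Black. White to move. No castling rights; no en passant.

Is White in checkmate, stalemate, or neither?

White to move; white king on a1.
In check: no.
King squares — b1: attacked by Qb3; a2: attacked by Qb3; b2: attacked by Qb3.
Legal moves for White: none.
Not in check and no legal moves → stalemate.

stalemate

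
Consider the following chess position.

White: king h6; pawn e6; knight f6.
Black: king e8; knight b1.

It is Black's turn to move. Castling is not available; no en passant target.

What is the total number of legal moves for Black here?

3

Black to move; king on e8.
In check: yes, from the white knight on f6.
Legal moves: Kf8, Kd8, Ke7.
Count: 3.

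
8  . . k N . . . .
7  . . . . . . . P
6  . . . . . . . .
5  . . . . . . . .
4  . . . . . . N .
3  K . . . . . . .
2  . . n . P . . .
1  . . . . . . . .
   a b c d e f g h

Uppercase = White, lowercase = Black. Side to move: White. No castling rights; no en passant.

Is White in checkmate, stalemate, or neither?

White to move; white king on a3.
In check: yes, from the black knight on c2.
Legal moves for White: Ka4, Kb3, Kb2, Ka2.
White is in check but has 4 legal moves → neither.

neither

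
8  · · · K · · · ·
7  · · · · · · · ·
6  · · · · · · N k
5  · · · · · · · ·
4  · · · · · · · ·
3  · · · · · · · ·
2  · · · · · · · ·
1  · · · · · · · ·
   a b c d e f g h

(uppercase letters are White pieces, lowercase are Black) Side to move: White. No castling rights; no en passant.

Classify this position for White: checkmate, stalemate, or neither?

neither

White to move; white king on d8.
In check: no.
Legal moves for White: Ke8, Kc8, Ke7, Kd7, Kc7, Nh8, Nf8, Ne7, Ne5, Nh4, Nf4.
White has 11 legal moves and is not in check → neither.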